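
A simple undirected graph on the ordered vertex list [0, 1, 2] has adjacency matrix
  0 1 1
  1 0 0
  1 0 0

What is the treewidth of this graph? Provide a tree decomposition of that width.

Each bag holds 2 vertices, so the decomposition has width 1, which upper-bounds the treewidth. Since G has at least one edge (e.g. 1–0), it is not an edgeless graph, so tw(G) ≥ 1. Combining the bounds, tw(G) = 1.

Treewidth 1.
One optimal decomposition is:
Bags: B1 = {0, 1}  B2 = {0, 2}
Tree: B1–B2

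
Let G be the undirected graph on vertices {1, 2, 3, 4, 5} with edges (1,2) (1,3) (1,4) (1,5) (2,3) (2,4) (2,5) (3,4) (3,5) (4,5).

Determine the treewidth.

A width-4 tree decomposition is:
Bags: B1 = {1, 2, 3, 4, 5}
Tree: (single bag)
A single bag containing all 5 vertices is trivially a valid decomposition of width 4. Conversely, {1, 2, 3, 4, 5} is a clique of size 5, and the vertices of any clique must share a bag in every tree decomposition; so some bag has ≥ 5 vertices and tw(G) ≥ 4. Hence tw(G) = 4 exactly.

4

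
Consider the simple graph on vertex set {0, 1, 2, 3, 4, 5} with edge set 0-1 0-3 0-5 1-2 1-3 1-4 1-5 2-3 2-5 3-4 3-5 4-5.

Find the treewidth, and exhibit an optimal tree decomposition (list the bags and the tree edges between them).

Each bag holds 4 vertices, so the decomposition has width 3, which upper-bounds the treewidth. Conversely, {0, 1, 3, 5} is a clique of size 4, and the vertices of any clique must share a bag in every tree decomposition; so some bag has ≥ 4 vertices and tw(G) ≥ 3. The upper and lower bounds meet at 3, so that is the treewidth.

Treewidth 3.
One such decomposition:
Bags: B1 = {0, 1, 3, 5}  B2 = {1, 2, 3, 5}  B3 = {1, 3, 4, 5}
Tree: B1–B2, B1–B3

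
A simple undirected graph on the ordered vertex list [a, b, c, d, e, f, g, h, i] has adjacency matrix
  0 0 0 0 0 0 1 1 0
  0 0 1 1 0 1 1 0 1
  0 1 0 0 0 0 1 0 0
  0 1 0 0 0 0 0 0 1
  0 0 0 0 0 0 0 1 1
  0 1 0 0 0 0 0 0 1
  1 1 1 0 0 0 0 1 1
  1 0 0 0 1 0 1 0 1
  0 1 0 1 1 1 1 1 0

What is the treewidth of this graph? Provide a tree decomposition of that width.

Every bag has size at most 3, so the width is 3 − 1 = 2 and tw(G) ≤ 2. Conversely, {b, c, g} is a clique of size 3, and the vertices of any clique must share a bag in every tree decomposition; so some bag has ≥ 3 vertices and tw(G) ≥ 2. Therefore the treewidth is 2.

Treewidth 2.
Bags: B1 = {g, h, i}  B2 = {b, g, i}  B3 = {b, d, i}  B4 = {e, h, i}  B5 = {a, g, h}  B6 = {b, c, g}  B7 = {b, f, i}
Tree: B1–B2, B2–B3, B1–B4, B1–B5, B2–B6, B3–B7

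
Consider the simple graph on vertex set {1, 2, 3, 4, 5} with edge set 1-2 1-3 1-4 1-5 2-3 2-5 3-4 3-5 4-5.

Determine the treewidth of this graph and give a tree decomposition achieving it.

Treewidth 3.
Bags: B1 = {1, 2, 3, 5}  B2 = {1, 3, 4, 5}
Tree: B1–B2

Each bag holds 4 vertices, so the decomposition has width 3, which upper-bounds the treewidth. For the lower bound, the 4 vertices {1, 2, 3, 5} are pairwise adjacent, and any tree decomposition puts a clique entirely inside one bag — forcing width ≥ 3. Combining the bounds, tw(G) = 3.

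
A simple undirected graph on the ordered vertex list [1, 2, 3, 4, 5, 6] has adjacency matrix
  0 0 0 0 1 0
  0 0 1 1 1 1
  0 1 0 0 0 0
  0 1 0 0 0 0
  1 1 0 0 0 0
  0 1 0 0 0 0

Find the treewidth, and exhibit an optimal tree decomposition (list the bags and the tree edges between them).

Treewidth 1.
One such decomposition:
Bags: B1 = {2, 5}  B2 = {2, 4}  B3 = {2, 6}  B4 = {1, 5}  B5 = {2, 3}
Tree: B1–B2, B2–B3, B1–B4, B1–B5

The largest bag has 2 vertices, giving width 1; this decomposition certifies tw(G) ≤ 1. Since G has at least one edge (e.g. 2–5), it is not an edgeless graph, so tw(G) ≥ 1. Hence tw(G) = 1 exactly.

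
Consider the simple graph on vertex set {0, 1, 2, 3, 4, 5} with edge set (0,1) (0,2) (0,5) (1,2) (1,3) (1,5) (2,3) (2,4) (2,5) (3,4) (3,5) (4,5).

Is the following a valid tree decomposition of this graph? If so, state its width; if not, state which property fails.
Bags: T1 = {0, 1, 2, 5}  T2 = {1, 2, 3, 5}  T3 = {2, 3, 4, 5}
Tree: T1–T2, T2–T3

Yes; width 3.

Vertex coverage: the bags together contain {0, 1, 2, 3, 4, 5}, the full vertex set. Edge coverage: each edge of G has both endpoints in at least one bag. Running intersection: for every vertex, the bags containing it form a connected subtree. All three properties hold, so this is a valid tree decomposition of width max|bag| − 1 = 3, and hence tw(G) ≤ 3.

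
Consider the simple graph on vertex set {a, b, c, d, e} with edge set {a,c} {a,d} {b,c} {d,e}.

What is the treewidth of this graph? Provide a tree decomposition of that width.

Each bag holds 2 vertices, so the decomposition has width 1, which upper-bounds the treewidth. Any graph with an edge has treewidth ≥ 1, and G has the edge b–c. Therefore the treewidth is 1.

Treewidth 1.
Bags: B1 = {b, c}  B2 = {a, c}  B3 = {a, d}  B4 = {d, e}
Tree: B1–B2, B2–B3, B3–B4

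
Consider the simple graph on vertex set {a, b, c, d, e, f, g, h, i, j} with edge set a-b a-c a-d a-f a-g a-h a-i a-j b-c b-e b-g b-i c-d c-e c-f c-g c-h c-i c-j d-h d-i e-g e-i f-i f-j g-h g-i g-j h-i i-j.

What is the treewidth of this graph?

4

A width-4 tree decomposition is:
Bags: B1 = {a, c, g, h, i}  B2 = {a, b, c, g, i}  B3 = {a, c, d, h, i}  B4 = {b, c, e, g, i}  B5 = {a, c, g, i, j}  B6 = {a, c, f, i, j}
Tree: B1–B2, B1–B3, B2–B4, B1–B5, B5–B6
The largest bag has 5 vertices, giving width 4; this decomposition certifies tw(G) ≤ 4. On the other hand G contains the 5-clique {b, c, e, g, i}. A clique must lie in a single bag of any decomposition, so no decomposition can have width below 4. The upper and lower bounds meet at 4, so that is the treewidth.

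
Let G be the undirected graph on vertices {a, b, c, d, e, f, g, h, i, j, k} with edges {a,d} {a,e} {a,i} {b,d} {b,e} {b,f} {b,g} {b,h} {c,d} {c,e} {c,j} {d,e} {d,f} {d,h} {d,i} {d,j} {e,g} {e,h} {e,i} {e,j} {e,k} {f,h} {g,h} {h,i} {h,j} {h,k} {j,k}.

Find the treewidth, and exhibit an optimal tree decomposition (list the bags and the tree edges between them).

Treewidth 3.
One optimal decomposition is:
Bags: B1 = {b, d, e, h}  B2 = {d, e, h, i}  B3 = {b, d, f, h}  B4 = {d, e, h, j}  B5 = {b, e, g, h}  B6 = {e, h, j, k}  B7 = {c, d, e, j}  B8 = {a, d, e, i}
Tree: B1–B2, B1–B3, B1–B4, B1–B5, B4–B6, B4–B7, B2–B8

Every bag has size at most 4, so the width is 4 − 1 = 3 and tw(G) ≤ 3. Conversely, {d, e, h, j} is a clique of size 4, and the vertices of any clique must share a bag in every tree decomposition; so some bag has ≥ 4 vertices and tw(G) ≥ 3. Therefore the treewidth is 3.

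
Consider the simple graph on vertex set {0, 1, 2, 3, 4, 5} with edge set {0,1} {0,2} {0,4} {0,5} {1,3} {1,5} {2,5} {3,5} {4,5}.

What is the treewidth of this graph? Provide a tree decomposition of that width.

Every bag has size at most 3, so the width is 3 − 1 = 2 and tw(G) ≤ 2. Conversely, {0, 1, 5} is a clique of size 3, and the vertices of any clique must share a bag in every tree decomposition; so some bag has ≥ 3 vertices and tw(G) ≥ 2. Combining the bounds, tw(G) = 2.

Treewidth 2.
Bags: B1 = {0, 1, 5}  B2 = {1, 3, 5}  B3 = {0, 4, 5}  B4 = {0, 2, 5}
Tree: B1–B2, B1–B3, B1–B4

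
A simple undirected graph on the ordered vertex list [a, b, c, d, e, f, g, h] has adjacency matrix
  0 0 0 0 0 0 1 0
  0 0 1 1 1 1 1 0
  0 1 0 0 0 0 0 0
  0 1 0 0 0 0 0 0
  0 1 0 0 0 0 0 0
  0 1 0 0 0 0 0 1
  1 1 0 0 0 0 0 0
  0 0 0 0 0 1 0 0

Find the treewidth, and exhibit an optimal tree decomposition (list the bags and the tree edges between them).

Every bag has size at most 2, so the width is 2 − 1 = 1 and tw(G) ≤ 1. G has an edge, so its treewidth is at least 1. Hence tw(G) = 1 exactly.

Treewidth 1.
One optimal decomposition is:
Bags: B1 = {b, f}  B2 = {b, e}  B3 = {b, d}  B4 = {b, g}  B5 = {f, h}  B6 = {a, g}  B7 = {b, c}
Tree: B1–B2, B2–B3, B2–B4, B1–B5, B4–B6, B3–B7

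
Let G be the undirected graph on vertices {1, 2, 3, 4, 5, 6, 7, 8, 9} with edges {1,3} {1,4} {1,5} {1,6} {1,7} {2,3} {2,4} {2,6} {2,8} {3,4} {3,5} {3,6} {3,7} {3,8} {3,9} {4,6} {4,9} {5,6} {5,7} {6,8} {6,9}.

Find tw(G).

3

A width-3 tree decomposition is:
Bags: B1 = {1, 3, 5, 6}  B2 = {1, 3, 4, 6}  B3 = {3, 4, 6, 9}  B4 = {1, 3, 5, 7}  B5 = {2, 3, 4, 6}  B6 = {2, 3, 6, 8}
Tree: B1–B2, B2–B3, B1–B4, B3–B5, B5–B6
The largest bag has 4 vertices, giving width 3; this decomposition certifies tw(G) ≤ 3. For the lower bound, the 4 vertices {2, 3, 6, 8} are pairwise adjacent, and any tree decomposition puts a clique entirely inside one bag — forcing width ≥ 3. The upper and lower bounds meet at 3, so that is the treewidth.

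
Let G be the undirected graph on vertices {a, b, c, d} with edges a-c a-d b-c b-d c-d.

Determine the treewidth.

A width-2 tree decomposition is:
Bags: B1 = {a, c, d}  B2 = {b, c, d}
Tree: B1–B2
Each bag holds 3 vertices, so the decomposition has width 2, which upper-bounds the treewidth. On the other hand G contains the 3-clique {a, c, d}. A clique must lie in a single bag of any decomposition, so no decomposition can have width below 2. The upper and lower bounds meet at 2, so that is the treewidth.

2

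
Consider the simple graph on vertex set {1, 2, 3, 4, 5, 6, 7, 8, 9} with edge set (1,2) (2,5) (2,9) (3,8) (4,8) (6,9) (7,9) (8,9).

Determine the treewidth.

A width-1 tree decomposition is:
Bags: B1 = {8, 9}  B2 = {2, 9}  B3 = {3, 8}  B4 = {7, 9}  B5 = {1, 2}  B6 = {2, 5}  B7 = {6, 9}  B8 = {4, 8}
Tree: B1–B2, B1–B3, B1–B4, B2–B5, B5–B6, B1–B7, B1–B8
The largest bag has 2 vertices, giving width 1; this decomposition certifies tw(G) ≤ 1. G has an edge, so its treewidth is at least 1. Hence tw(G) = 1 exactly.

1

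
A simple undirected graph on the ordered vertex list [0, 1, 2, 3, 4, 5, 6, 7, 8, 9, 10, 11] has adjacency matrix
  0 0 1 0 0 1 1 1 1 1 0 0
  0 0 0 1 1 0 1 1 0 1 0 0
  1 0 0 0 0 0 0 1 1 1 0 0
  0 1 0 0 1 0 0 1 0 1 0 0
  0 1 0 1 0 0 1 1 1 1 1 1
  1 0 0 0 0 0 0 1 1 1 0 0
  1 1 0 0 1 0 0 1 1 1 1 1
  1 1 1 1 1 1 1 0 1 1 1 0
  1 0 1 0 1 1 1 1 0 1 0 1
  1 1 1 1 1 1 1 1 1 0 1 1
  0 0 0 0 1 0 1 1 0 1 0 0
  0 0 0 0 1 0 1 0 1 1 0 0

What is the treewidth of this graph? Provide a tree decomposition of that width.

Each bag holds 5 vertices, so the decomposition has width 4, which upper-bounds the treewidth. On the other hand G contains the 5-clique {4, 6, 8, 9, 11}. A clique must lie in a single bag of any decomposition, so no decomposition can have width below 4. Therefore the treewidth is 4.

Treewidth 4.
One such decomposition:
Bags: B1 = {0, 6, 7, 8, 9}  B2 = {4, 6, 7, 8, 9}  B3 = {0, 5, 7, 8, 9}  B4 = {4, 6, 8, 9, 11}  B5 = {4, 6, 7, 9, 10}  B6 = {1, 4, 6, 7, 9}  B7 = {0, 2, 7, 8, 9}  B8 = {1, 3, 4, 7, 9}
Tree: B1–B2, B1–B3, B2–B4, B2–B5, B5–B6, B3–B7, B6–B8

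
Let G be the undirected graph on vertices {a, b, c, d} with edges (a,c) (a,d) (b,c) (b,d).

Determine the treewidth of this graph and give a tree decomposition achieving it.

Treewidth 2.
One optimal decomposition is:
Bags: B1 = {a, c, d}  B2 = {b, c, d}
Tree: B1–B2

Each bag holds 3 vertices, so the decomposition has width 2, which upper-bounds the treewidth. The edges c–a–d–b–c form a cycle, so G is not a tree and its treewidth is at least 2. Therefore the treewidth is 2.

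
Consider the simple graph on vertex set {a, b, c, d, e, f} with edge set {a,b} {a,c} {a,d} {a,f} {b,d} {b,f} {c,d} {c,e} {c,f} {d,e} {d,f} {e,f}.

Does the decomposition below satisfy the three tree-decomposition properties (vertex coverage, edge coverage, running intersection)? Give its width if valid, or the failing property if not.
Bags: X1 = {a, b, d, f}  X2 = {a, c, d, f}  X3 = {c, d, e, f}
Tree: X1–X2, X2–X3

Checking the three conditions: (i) the bags cover all of {a, b, c, d, e, f}; (ii) for each edge, some bag contains both endpoints; (iii) the bags containing any fixed vertex form a subtree. All hold, so the decomposition is valid with width 4 − 1 = 3.

Yes; width 3.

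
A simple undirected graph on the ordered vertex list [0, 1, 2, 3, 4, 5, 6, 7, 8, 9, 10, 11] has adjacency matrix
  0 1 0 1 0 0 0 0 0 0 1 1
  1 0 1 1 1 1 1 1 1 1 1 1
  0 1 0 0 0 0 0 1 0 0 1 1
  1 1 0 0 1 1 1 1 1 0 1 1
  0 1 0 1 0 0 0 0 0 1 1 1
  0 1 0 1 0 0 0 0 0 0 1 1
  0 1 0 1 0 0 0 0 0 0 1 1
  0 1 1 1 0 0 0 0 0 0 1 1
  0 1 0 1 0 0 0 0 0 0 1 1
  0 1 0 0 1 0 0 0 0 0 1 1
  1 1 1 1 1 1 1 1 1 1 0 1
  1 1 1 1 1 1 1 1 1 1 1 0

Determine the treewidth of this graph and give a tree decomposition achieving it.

Each bag holds 5 vertices, so the decomposition has width 4, which upper-bounds the treewidth. For the lower bound, the 5 vertices {1, 4, 9, 10, 11} are pairwise adjacent, and any tree decomposition puts a clique entirely inside one bag — forcing width ≥ 4. Combining the bounds, tw(G) = 4.

Treewidth 4.
One such decomposition:
Bags: B1 = {1, 3, 4, 10, 11}  B2 = {1, 3, 5, 10, 11}  B3 = {1, 3, 7, 10, 11}  B4 = {1, 2, 7, 10, 11}  B5 = {1, 4, 9, 10, 11}  B6 = {0, 1, 3, 10, 11}  B7 = {1, 3, 6, 10, 11}  B8 = {1, 3, 8, 10, 11}
Tree: B1–B2, B2–B3, B3–B4, B1–B5, B3–B6, B2–B7, B7–B8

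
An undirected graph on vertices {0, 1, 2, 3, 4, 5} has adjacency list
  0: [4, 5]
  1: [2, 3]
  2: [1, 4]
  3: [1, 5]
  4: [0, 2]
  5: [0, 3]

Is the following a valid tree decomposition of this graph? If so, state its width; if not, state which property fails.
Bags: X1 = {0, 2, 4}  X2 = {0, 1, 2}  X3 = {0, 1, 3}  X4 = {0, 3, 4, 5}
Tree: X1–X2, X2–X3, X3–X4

No — bags containing vertex 4 are not connected in the tree.

A tree decomposition must satisfy three properties: every vertex lies in some bag; for every edge, both endpoints lie together in some bag; and for every vertex, the bags containing it form a connected subtree. Here bags containing vertex 4 are not connected in the tree, so the decomposition is invalid.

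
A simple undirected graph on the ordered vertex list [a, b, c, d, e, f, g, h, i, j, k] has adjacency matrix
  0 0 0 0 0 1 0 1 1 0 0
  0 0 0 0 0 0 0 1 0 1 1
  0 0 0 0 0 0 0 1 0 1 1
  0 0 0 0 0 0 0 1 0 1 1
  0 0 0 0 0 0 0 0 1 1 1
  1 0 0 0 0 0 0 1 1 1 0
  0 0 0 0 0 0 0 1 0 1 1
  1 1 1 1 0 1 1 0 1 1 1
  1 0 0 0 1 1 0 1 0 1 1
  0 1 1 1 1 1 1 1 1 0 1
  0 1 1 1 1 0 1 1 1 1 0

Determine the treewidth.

A width-3 tree decomposition is:
Bags: B1 = {d, h, j, k}  B2 = {h, i, j, k}  B3 = {b, h, j, k}  B4 = {f, h, i, j}  B5 = {a, f, h, i}  B6 = {e, i, j, k}  B7 = {g, h, j, k}  B8 = {c, h, j, k}
Tree: B1–B2, B1–B3, B2–B4, B4–B5, B2–B6, B3–B7, B7–B8
The largest bag has 4 vertices, giving width 3; this decomposition certifies tw(G) ≤ 3. On the other hand G contains the 4-clique {e, i, j, k}. A clique must lie in a single bag of any decomposition, so no decomposition can have width below 3. The upper and lower bounds meet at 3, so that is the treewidth.

3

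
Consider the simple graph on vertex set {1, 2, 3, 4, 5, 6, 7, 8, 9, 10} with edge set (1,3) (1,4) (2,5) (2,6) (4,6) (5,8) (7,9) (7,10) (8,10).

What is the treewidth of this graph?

1

A width-1 tree decomposition is:
Bags: B1 = {7, 9}  B2 = {7, 10}  B3 = {8, 10}  B4 = {5, 8}  B5 = {2, 5}  B6 = {2, 6}  B7 = {4, 6}  B8 = {1, 4}  B9 = {1, 3}
Tree: B1–B2, B2–B3, B3–B4, B4–B5, B5–B6, B6–B7, B7–B8, B8–B9
Every bag has size at most 2, so the width is 2 − 1 = 1 and tw(G) ≤ 1. Any graph with an edge has treewidth ≥ 1, and G has the edge 9–7. Therefore the treewidth is 1.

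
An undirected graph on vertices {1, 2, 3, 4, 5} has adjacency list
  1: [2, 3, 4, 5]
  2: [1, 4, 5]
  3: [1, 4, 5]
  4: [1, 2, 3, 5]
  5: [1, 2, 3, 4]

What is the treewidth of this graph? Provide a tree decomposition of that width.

The largest bag has 4 vertices, giving width 3; this decomposition certifies tw(G) ≤ 3. Conversely, {1, 2, 4, 5} is a clique of size 4, and the vertices of any clique must share a bag in every tree decomposition; so some bag has ≥ 4 vertices and tw(G) ≥ 3. Hence tw(G) = 3 exactly.

Treewidth 3.
Bags: B1 = {1, 3, 4, 5}  B2 = {1, 2, 4, 5}
Tree: B1–B2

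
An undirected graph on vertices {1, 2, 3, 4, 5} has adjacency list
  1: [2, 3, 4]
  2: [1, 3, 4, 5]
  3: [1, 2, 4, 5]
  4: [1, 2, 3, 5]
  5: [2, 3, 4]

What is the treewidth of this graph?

3

A width-3 tree decomposition is:
Bags: B1 = {1, 2, 3, 4}  B2 = {2, 3, 4, 5}
Tree: B1–B2
Each bag holds 4 vertices, so the decomposition has width 3, which upper-bounds the treewidth. For the lower bound, the 4 vertices {1, 2, 3, 4} are pairwise adjacent, and any tree decomposition puts a clique entirely inside one bag — forcing width ≥ 3. Therefore the treewidth is 3.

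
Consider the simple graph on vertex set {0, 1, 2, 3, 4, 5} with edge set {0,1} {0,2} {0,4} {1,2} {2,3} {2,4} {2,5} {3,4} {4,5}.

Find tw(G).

A width-2 tree decomposition is:
Bags: B1 = {2, 3, 4}  B2 = {2, 4, 5}  B3 = {0, 2, 4}  B4 = {0, 1, 2}
Tree: B1–B2, B2–B3, B3–B4
Every bag has size at most 3, so the width is 3 − 1 = 2 and tw(G) ≤ 2. For the lower bound, the 3 vertices {0, 1, 2} are pairwise adjacent, and any tree decomposition puts a clique entirely inside one bag — forcing width ≥ 2. Combining the bounds, tw(G) = 2.

2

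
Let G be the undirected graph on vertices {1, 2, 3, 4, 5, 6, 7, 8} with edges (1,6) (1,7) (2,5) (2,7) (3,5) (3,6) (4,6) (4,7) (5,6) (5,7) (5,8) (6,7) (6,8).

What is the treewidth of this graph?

A width-2 tree decomposition is:
Bags: B1 = {1, 6, 7}  B2 = {5, 6, 7}  B3 = {4, 6, 7}  B4 = {5, 6, 8}  B5 = {3, 5, 6}  B6 = {2, 5, 7}
Tree: B1–B2, B2–B3, B2–B4, B2–B5, B2–B6
Every bag has size at most 3, so the width is 3 − 1 = 2 and tw(G) ≤ 2. For the lower bound, the 3 vertices {2, 5, 7} are pairwise adjacent, and any tree decomposition puts a clique entirely inside one bag — forcing width ≥ 2. Combining the bounds, tw(G) = 2.

2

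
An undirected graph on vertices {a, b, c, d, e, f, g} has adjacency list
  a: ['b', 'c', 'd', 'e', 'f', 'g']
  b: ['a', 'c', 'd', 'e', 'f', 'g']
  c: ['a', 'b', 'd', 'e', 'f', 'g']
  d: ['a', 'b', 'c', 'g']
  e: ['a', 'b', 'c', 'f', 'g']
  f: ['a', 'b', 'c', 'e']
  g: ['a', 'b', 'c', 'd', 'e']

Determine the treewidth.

A width-4 tree decomposition is:
Bags: B1 = {a, b, c, e, g}  B2 = {a, b, c, e, f}  B3 = {a, b, c, d, g}
Tree: B1–B2, B1–B3
Every bag has size at most 5, so the width is 5 − 1 = 4 and tw(G) ≤ 4. Conversely, {a, b, c, d, g} is a clique of size 5, and the vertices of any clique must share a bag in every tree decomposition; so some bag has ≥ 5 vertices and tw(G) ≥ 4. The upper and lower bounds meet at 4, so that is the treewidth.

4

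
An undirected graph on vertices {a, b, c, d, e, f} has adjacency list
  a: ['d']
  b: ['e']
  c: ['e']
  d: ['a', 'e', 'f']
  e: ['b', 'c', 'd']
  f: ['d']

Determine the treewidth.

1

A width-1 tree decomposition is:
Bags: B1 = {c, e}  B2 = {d, e}  B3 = {b, e}  B4 = {a, d}  B5 = {d, f}
Tree: B1–B2, B2–B3, B2–B4, B4–B5
Every bag has size at most 2, so the width is 2 − 1 = 1 and tw(G) ≤ 1. Since G has at least one edge (e.g. e–c), it is not an edgeless graph, so tw(G) ≥ 1. Combining the bounds, tw(G) = 1.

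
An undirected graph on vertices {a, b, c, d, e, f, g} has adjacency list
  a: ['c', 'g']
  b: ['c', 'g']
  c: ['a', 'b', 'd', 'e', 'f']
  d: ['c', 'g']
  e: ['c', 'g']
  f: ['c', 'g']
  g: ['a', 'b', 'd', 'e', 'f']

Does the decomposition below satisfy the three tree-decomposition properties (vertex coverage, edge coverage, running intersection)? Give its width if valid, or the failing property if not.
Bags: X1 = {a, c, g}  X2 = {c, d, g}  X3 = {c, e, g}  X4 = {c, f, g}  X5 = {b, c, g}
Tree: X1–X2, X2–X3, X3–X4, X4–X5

Checking the three conditions: (i) the bags cover all of {a, b, c, d, e, f, g}; (ii) for each edge, some bag contains both endpoints; (iii) the bags containing any fixed vertex form a subtree. All hold, so the decomposition is valid with width 3 − 1 = 2.

Yes; width 2.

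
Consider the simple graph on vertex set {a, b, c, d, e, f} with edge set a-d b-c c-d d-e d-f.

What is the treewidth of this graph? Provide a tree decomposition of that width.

Treewidth 1.
One optimal decomposition is:
Bags: B1 = {c, d}  B2 = {d, e}  B3 = {a, d}  B4 = {b, c}  B5 = {d, f}
Tree: B1–B2, B2–B3, B1–B4, B1–B5

Every bag has size at most 2, so the width is 2 − 1 = 1 and tw(G) ≤ 1. Since G has at least one edge (e.g. d–c), it is not an edgeless graph, so tw(G) ≥ 1. Combining the bounds, tw(G) = 1.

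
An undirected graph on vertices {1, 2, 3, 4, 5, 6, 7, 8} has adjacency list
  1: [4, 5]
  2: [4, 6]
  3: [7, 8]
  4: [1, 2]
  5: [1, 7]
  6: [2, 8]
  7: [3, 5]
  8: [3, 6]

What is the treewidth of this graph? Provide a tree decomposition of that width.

Treewidth 2.
One such decomposition:
Bags: B1 = {2, 6, 8}  B2 = {2, 4, 8}  B3 = {1, 4, 8}  B4 = {1, 5, 8}  B5 = {5, 7, 8}  B6 = {3, 7, 8}
Tree: B1–B2, B2–B3, B3–B4, B4–B5, B5–B6

The largest bag has 3 vertices, giving width 2; this decomposition certifies tw(G) ≤ 2. For the lower bound, G contains the cycle 8–6–2–4–1–5–7–3–8, so G is not a forest; only forests have treewidth ≤ 1, hence tw(G) ≥ 2. Therefore the treewidth is 2.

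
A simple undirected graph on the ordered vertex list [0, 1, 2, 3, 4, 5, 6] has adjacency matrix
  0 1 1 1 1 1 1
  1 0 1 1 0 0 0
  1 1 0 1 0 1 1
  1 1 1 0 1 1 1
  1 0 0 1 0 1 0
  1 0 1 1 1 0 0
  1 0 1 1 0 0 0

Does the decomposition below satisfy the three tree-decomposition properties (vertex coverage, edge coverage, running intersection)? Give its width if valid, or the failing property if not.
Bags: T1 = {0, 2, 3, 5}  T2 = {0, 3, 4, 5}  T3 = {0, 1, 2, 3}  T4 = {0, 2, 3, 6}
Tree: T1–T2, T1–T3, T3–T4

Every vertex of G appears in some bag (union = {0, 1, 2, 3, 4, 5, 6}); every edge is covered by a bag; and for each vertex v the set of bags containing v is connected in the bag tree. The decomposition is therefore valid. The largest bag has 4 vertices, so the width is 3.

Yes; width 3.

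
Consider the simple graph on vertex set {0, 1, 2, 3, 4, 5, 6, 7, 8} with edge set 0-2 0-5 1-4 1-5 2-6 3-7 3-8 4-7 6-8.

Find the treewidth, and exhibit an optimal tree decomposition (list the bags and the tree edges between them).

Each bag holds 3 vertices, so the decomposition has width 2, which upper-bounds the treewidth. The edges 7–4–1–5–0–2–6–8–3–7 form a cycle, so G is not a tree and its treewidth is at least 2. Therefore the treewidth is 2.

Treewidth 2.
One such decomposition:
Bags: B1 = {1, 4, 7}  B2 = {1, 5, 7}  B3 = {0, 5, 7}  B4 = {0, 2, 7}  B5 = {2, 6, 7}  B6 = {6, 7, 8}  B7 = {3, 7, 8}
Tree: B1–B2, B2–B3, B3–B4, B4–B5, B5–B6, B6–B7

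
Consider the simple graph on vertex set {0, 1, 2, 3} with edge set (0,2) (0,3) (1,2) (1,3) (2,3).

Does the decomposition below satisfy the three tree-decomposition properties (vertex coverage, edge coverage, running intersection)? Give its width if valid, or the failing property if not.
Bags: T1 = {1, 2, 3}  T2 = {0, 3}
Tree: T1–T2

No — edge (2,0) lies in no bag.

A tree decomposition must satisfy three properties: every vertex lies in some bag; for every edge, both endpoints lie together in some bag; and for every vertex, the bags containing it form a connected subtree. Here edge (2,0) lies in no bag, so the decomposition is invalid.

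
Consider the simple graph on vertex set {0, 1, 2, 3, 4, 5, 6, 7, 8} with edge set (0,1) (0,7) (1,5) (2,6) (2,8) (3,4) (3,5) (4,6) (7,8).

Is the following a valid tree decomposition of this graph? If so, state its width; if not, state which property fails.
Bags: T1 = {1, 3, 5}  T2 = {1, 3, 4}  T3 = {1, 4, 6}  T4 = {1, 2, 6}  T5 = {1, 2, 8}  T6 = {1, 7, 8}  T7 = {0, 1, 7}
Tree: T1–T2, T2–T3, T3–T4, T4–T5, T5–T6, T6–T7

Checking the three conditions: (i) the bags cover all of {0, 1, 2, 3, 4, 5, 6, 7, 8}; (ii) for each edge, some bag contains both endpoints; (iii) the bags containing any fixed vertex form a subtree. All hold, so the decomposition is valid with width 3 − 1 = 2.

Yes; width 2.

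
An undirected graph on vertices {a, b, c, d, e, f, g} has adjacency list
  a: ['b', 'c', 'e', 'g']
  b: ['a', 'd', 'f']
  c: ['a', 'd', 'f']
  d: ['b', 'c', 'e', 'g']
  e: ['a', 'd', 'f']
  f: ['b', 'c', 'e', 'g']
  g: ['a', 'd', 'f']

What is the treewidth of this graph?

A width-3 tree decomposition is:
Bags: B1 = {a, c, d, f}  B2 = {a, d, e, f}  B3 = {a, b, d, f}  B4 = {a, d, f, g}
Tree: B1–B2, B2–B3, B3–B4
The largest bag has 4 vertices, giving width 3; this decomposition certifies tw(G) ≤ 3. For the lower bound: the 4 vertex sets {c,d}, {a,e}, {f}, {b} are disjoint, each induces a connected subgraph, and every pair is joined by at least one edge of G. Contracting each set to a single vertex therefore yields K_{4} as a minor, and since treewidth is minor-monotone, tw(G) ≥ tw(K_{4}) = 3. Therefore the treewidth is 3.

3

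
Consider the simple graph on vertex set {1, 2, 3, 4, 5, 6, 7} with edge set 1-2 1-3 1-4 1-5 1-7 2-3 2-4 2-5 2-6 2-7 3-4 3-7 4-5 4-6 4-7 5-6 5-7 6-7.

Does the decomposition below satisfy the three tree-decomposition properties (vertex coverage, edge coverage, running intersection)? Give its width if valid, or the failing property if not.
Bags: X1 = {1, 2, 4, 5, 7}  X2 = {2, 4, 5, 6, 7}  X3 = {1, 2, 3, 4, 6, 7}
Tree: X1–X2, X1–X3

No — bags containing vertex 6 are not connected in the tree.

A tree decomposition must satisfy three properties: every vertex lies in some bag; for every edge, both endpoints lie together in some bag; and for every vertex, the bags containing it form a connected subtree. Here bags containing vertex 6 are not connected in the tree, so the decomposition is invalid.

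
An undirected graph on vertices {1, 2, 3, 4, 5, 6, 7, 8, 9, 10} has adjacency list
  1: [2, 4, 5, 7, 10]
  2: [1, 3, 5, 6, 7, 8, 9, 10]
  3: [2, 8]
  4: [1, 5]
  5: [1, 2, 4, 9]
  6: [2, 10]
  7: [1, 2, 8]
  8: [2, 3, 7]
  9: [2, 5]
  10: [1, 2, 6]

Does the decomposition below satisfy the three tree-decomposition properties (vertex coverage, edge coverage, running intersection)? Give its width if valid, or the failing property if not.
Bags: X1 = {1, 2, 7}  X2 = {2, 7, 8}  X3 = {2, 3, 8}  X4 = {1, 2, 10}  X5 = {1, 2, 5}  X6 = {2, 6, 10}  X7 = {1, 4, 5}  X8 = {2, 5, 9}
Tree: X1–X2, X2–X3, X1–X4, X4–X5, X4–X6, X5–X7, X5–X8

Checking the three conditions: (i) the bags cover all of {1, 2, 3, 4, 5, 6, 7, 8, 9, 10}; (ii) for each edge, some bag contains both endpoints; (iii) the bags containing any fixed vertex form a subtree. All hold, so the decomposition is valid with width 3 − 1 = 2.

Yes; width 2.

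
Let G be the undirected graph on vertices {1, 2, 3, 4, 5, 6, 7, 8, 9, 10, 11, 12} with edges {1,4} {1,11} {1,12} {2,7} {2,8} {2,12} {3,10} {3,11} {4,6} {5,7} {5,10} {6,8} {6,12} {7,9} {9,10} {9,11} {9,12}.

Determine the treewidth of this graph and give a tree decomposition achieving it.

The largest bag has 4 vertices, giving width 3; this decomposition certifies tw(G) ≤ 3. For the lower bound: the 4 vertex sets {3,5,10}, {7}, {9}, {1,2,11,12} are disjoint, each induces a connected subgraph, and every pair is joined by at least one edge of G. Contracting each set to a single vertex therefore yields K_{4} as a minor, and since treewidth is minor-monotone, tw(G) ≥ tw(K_{4}) = 3. Hence tw(G) = 3 exactly.

Treewidth 3.
One such decomposition:
Bags: B1 = {3, 5, 7, 10}  B2 = {3, 7, 9, 10}  B3 = {3, 7, 9, 11}  B4 = {2, 7, 9, 11}  B5 = {2, 9, 11, 12}  B6 = {1, 2, 11, 12}  B7 = {1, 2, 8, 12}  B8 = {1, 6, 8, 12}  B9 = {1, 4, 6, 8}
Tree: B1–B2, B2–B3, B3–B4, B4–B5, B5–B6, B6–B7, B7–B8, B8–B9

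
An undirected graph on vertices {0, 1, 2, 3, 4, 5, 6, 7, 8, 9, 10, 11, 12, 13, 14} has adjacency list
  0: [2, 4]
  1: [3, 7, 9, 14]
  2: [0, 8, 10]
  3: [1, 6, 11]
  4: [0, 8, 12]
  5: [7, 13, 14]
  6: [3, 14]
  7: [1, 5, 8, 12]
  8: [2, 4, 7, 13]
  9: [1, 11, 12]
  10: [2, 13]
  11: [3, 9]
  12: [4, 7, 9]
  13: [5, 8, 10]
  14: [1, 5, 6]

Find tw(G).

A width-3 tree decomposition is:
Bags: B1 = {0, 2, 10, 13}  B2 = {0, 2, 8, 13}  B3 = {0, 4, 8, 13}  B4 = {4, 5, 8, 13}  B5 = {4, 5, 7, 8}  B6 = {4, 5, 7, 12}  B7 = {5, 7, 12, 14}  B8 = {1, 7, 12, 14}  B9 = {1, 9, 12, 14}  B10 = {1, 6, 9, 14}  B11 = {1, 3, 6, 9}  B12 = {3, 6, 9, 11}
Tree: B1–B2, B2–B3, B3–B4, B4–B5, B5–B6, B6–B7, B7–B8, B8–B9, B9–B10, B10–B11, B11–B12
Every bag has size at most 4, so the width is 4 − 1 = 3 and tw(G) ≤ 3. For the lower bound: the 4 vertex sets {0,2,10}, {13}, {8}, {4,5,7,12} are disjoint, each induces a connected subgraph, and every pair is joined by at least one edge of G. Contracting each set to a single vertex therefore yields K_{4} as a minor, and since treewidth is minor-monotone, tw(G) ≥ tw(K_{4}) = 3. The upper and lower bounds meet at 3, so that is the treewidth.

3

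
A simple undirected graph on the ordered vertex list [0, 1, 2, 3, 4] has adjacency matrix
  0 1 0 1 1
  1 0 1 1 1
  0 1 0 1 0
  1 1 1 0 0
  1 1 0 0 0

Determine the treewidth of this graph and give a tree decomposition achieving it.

Treewidth 2.
One such decomposition:
Bags: B1 = {1, 2, 3}  B2 = {0, 1, 3}  B3 = {0, 1, 4}
Tree: B1–B2, B2–B3

The largest bag has 3 vertices, giving width 2; this decomposition certifies tw(G) ≤ 2. On the other hand G contains the 3-clique {0, 1, 3}. A clique must lie in a single bag of any decomposition, so no decomposition can have width below 2. Hence tw(G) = 2 exactly.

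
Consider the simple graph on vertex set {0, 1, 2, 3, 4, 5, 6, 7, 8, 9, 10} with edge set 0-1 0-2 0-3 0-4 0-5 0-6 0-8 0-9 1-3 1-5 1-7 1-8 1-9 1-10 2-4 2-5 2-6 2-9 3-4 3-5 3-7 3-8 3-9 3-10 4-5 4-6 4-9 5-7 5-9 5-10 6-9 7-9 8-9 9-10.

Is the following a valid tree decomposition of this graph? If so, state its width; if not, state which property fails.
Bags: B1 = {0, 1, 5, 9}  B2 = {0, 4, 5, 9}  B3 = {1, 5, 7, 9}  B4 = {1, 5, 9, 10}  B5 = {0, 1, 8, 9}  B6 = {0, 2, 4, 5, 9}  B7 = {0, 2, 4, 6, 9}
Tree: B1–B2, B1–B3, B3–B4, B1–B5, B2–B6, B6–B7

A tree decomposition must satisfy three properties: every vertex lies in some bag; for every edge, both endpoints lie together in some bag; and for every vertex, the bags containing it form a connected subtree. Here vertex 3 appears in no bag, so the decomposition is invalid.

No — vertex 3 appears in no bag.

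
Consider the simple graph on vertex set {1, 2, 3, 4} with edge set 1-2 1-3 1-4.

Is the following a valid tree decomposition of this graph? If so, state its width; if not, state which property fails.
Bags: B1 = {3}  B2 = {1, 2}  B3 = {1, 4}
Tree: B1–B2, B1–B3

A tree decomposition must satisfy three properties: every vertex lies in some bag; for every edge, both endpoints lie together in some bag; and for every vertex, the bags containing it form a connected subtree. Here edge (1,3) lies in no bag, so the decomposition is invalid.

No — edge (1,3) lies in no bag.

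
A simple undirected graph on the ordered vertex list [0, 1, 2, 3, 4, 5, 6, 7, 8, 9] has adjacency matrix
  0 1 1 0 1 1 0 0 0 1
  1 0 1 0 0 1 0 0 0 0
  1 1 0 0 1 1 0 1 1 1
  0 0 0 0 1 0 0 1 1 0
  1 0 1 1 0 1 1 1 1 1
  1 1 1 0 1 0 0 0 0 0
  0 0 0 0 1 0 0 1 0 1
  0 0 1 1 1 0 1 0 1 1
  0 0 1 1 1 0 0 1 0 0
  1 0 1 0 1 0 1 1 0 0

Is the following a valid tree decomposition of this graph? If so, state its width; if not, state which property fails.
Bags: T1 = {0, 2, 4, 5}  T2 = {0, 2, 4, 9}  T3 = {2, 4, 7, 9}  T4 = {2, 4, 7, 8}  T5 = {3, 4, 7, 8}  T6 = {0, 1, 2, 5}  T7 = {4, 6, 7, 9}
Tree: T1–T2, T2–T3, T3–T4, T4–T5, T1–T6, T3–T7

Vertex coverage: the bags together contain {0, 1, 2, 3, 4, 5, 6, 7, 8, 9}, the full vertex set. Edge coverage: each edge of G has both endpoints in at least one bag. Running intersection: for every vertex, the bags containing it form a connected subtree. All three properties hold, so this is a valid tree decomposition of width max|bag| − 1 = 3, and hence tw(G) ≤ 3.

Yes; width 3.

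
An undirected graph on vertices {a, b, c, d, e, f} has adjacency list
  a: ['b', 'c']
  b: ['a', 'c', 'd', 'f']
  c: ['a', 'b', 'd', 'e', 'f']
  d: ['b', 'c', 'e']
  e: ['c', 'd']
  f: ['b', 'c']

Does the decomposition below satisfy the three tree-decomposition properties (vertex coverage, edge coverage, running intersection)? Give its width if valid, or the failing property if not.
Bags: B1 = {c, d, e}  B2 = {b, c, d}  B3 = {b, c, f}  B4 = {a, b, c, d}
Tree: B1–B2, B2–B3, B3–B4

No — bags containing vertex d are not connected in the tree.

A tree decomposition must satisfy three properties: every vertex lies in some bag; for every edge, both endpoints lie together in some bag; and for every vertex, the bags containing it form a connected subtree. Here bags containing vertex d are not connected in the tree, so the decomposition is invalid.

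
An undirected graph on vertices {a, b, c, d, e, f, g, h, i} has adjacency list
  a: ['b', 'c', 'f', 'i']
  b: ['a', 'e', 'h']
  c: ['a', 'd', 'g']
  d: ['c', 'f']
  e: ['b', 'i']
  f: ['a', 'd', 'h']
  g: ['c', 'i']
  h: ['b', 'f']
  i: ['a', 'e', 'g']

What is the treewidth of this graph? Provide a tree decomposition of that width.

Every bag has size at most 4, so the width is 4 − 1 = 3 and tw(G) ≤ 3. For the lower bound: the 4 vertex sets {b,e,h}, {f}, {a}, {c,d,g,i} are disjoint, each induces a connected subgraph, and every pair is joined by at least one edge of G. Contracting each set to a single vertex therefore yields K_{4} as a minor, and since treewidth is minor-monotone, tw(G) ≥ tw(K_{4}) = 3. Therefore the treewidth is 3.

Treewidth 3.
One such decomposition:
Bags: B1 = {b, e, f, h}  B2 = {a, b, e, f}  B3 = {a, e, f, i}  B4 = {a, d, f, i}  B5 = {a, c, d, i}  B6 = {c, d, g, i}
Tree: B1–B2, B2–B3, B3–B4, B4–B5, B5–B6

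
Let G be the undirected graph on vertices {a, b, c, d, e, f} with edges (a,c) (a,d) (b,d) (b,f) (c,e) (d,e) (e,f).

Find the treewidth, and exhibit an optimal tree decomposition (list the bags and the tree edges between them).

Treewidth 2.
One optimal decomposition is:
Bags: B1 = {b, d, f}  B2 = {d, e, f}  B3 = {a, d, e}  B4 = {a, c, e}
Tree: B1–B2, B2–B3, B3–B4

Each bag holds 3 vertices, so the decomposition has width 2, which upper-bounds the treewidth. For the lower bound, G contains the cycle b–f–e–d–b, so G is not a forest; only forests have treewidth ≤ 1, hence tw(G) ≥ 2. The upper and lower bounds meet at 2, so that is the treewidth.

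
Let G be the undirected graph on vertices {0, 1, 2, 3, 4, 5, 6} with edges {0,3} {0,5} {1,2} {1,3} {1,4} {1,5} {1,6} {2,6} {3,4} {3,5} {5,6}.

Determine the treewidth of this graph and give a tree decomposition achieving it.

Every bag has size at most 3, so the width is 3 − 1 = 2 and tw(G) ≤ 2. On the other hand G contains the 3-clique {0, 3, 5}. A clique must lie in a single bag of any decomposition, so no decomposition can have width below 2. The upper and lower bounds meet at 2, so that is the treewidth.

Treewidth 2.
Bags: B1 = {1, 3, 5}  B2 = {1, 5, 6}  B3 = {1, 2, 6}  B4 = {1, 3, 4}  B5 = {0, 3, 5}
Tree: B1–B2, B2–B3, B1–B4, B1–B5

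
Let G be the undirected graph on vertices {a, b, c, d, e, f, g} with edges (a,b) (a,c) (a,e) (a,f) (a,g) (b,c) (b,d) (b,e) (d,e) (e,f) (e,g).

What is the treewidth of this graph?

2

A width-2 tree decomposition is:
Bags: B1 = {a, e, f}  B2 = {a, b, e}  B3 = {a, e, g}  B4 = {a, b, c}  B5 = {b, d, e}
Tree: B1–B2, B2–B3, B2–B4, B2–B5
The largest bag has 3 vertices, giving width 2; this decomposition certifies tw(G) ≤ 2. On the other hand G contains the 3-clique {b, d, e}. A clique must lie in a single bag of any decomposition, so no decomposition can have width below 2. Hence tw(G) = 2 exactly.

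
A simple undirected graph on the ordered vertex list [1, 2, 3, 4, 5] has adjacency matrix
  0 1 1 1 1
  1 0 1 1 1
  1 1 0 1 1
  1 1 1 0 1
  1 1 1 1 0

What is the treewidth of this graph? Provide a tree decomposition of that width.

Treewidth 4.
Bags: B1 = {1, 2, 3, 4, 5}
Tree: (single bag)

With just one bag of size 5, the width is 5 − 1 = 4, so tw(G) ≤ 4. On the other hand G contains the 5-clique {1, 2, 3, 4, 5}. A clique must lie in a single bag of any decomposition, so no decomposition can have width below 4. Therefore the treewidth is 4.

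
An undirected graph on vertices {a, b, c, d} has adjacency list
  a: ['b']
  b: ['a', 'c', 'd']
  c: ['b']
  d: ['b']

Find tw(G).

A width-1 tree decomposition is:
Bags: B1 = {b, d}  B2 = {a, b}  B3 = {b, c}
Tree: B1–B2, B2–B3
The largest bag has 2 vertices, giving width 1; this decomposition certifies tw(G) ≤ 1. Any graph with an edge has treewidth ≥ 1, and G has the edge b–d. The upper and lower bounds meet at 1, so that is the treewidth.

1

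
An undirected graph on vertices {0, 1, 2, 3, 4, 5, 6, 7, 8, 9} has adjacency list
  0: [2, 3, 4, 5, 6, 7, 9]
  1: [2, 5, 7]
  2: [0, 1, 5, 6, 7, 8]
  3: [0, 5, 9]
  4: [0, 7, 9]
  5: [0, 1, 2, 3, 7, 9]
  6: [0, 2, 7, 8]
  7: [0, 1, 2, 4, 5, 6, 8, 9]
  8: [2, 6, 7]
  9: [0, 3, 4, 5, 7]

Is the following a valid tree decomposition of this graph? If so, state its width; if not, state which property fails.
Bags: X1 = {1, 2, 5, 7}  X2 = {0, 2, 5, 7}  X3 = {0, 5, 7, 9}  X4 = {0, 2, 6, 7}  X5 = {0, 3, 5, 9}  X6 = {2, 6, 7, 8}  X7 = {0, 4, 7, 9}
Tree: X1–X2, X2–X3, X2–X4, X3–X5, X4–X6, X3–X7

Yes; width 3.

Checking the three conditions: (i) the bags cover all of {0, 1, 2, 3, 4, 5, 6, 7, 8, 9}; (ii) for each edge, some bag contains both endpoints; (iii) the bags containing any fixed vertex form a subtree. All hold, so the decomposition is valid with width 4 − 1 = 3.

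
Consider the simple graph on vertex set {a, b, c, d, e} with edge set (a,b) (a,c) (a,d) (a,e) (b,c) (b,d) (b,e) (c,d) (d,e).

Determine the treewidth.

3

A width-3 tree decomposition is:
Bags: B1 = {a, b, c, d}  B2 = {a, b, d, e}
Tree: B1–B2
Every bag has size at most 4, so the width is 4 − 1 = 3 and tw(G) ≤ 3. On the other hand G contains the 4-clique {a, b, d, e}. A clique must lie in a single bag of any decomposition, so no decomposition can have width below 3. Combining the bounds, tw(G) = 3.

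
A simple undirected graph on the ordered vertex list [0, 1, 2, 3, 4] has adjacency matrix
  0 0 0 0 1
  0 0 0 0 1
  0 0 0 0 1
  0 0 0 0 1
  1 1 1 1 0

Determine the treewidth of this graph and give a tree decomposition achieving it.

Every bag has size at most 2, so the width is 2 − 1 = 1 and tw(G) ≤ 1. Any graph with an edge has treewidth ≥ 1, and G has the edge 4–0. Hence tw(G) = 1 exactly.

Treewidth 1.
One such decomposition:
Bags: B1 = {0, 4}  B2 = {2, 4}  B3 = {1, 4}  B4 = {3, 4}
Tree: B1–B2, B1–B3, B3–B4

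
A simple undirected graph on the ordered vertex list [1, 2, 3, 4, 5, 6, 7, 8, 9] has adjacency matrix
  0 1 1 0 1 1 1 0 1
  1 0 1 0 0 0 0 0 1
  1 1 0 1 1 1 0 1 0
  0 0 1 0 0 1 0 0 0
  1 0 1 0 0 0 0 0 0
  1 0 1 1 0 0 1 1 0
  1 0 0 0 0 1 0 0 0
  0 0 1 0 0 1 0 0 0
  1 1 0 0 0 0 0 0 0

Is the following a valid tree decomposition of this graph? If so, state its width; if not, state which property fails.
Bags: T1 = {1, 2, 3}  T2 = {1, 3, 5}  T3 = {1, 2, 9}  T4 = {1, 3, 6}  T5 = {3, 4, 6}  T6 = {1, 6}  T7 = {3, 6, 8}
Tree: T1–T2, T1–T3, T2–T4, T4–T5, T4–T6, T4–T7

No — vertex 7 appears in no bag.

A tree decomposition must satisfy three properties: every vertex lies in some bag; for every edge, both endpoints lie together in some bag; and for every vertex, the bags containing it form a connected subtree. Here vertex 7 appears in no bag, so the decomposition is invalid.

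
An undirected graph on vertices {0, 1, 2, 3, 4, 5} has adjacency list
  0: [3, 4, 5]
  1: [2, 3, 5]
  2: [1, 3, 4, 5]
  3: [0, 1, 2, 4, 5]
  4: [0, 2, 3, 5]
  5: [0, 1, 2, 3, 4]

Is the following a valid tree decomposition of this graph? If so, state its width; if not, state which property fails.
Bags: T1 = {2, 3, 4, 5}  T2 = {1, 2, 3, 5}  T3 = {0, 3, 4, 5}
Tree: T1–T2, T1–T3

Yes; width 3.

Every vertex of G appears in some bag (union = {0, 1, 2, 3, 4, 5}); every edge is covered by a bag; and for each vertex v the set of bags containing v is connected in the bag tree. The decomposition is therefore valid. The largest bag has 4 vertices, so the width is 3.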